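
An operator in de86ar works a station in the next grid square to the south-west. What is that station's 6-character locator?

Longitude subsquare a = 0; −1 → -1, wraps to 23 = x, carry into square.
Longitude square 8; −1 → 7.
Latitude subsquare r = 17; −1 → 16 = q.

DE76xq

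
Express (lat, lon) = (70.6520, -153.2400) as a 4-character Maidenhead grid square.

Shift to the Maidenhead origin (180°W, 90°S): lon 26.76, lat 160.65.
Field: 26.76/20 → 1 → B, 160.65/10 → 16 → Q; chars BQ.
Square: 6.76/2 → 3, 0.65/1 → 0; chars 30.

BQ30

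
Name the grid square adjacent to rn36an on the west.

RN26xn

Longitude subsquare a = 0; −1 → -1, wraps to 23 = x, carry into square.
Longitude square 3; −1 → 2.
The latitude characters are unchanged.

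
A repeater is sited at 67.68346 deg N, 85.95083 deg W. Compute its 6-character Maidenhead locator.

EP77aq

Shift to the Maidenhead origin (180°W, 90°S): lon 94.0492, lat 157.6835.
Field: lon ⌊94.0492/20⌋ = 4 → E; lat ⌊157.6835/10⌋ = 15 → P.
Square: lon ⌊14.0492/2⌋ = 7; lat ⌊7.6835/1⌋ = 7.
Subsquare: lon ⌊0.0492/0.0833333⌋ = 0 → a; lat ⌊0.6835/0.0416667⌋ = 16 → q.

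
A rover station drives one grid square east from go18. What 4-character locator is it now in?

GO28

Longitude square 1; +1 → 2.
The latitude characters are unchanged.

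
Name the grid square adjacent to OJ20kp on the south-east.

OJ20lo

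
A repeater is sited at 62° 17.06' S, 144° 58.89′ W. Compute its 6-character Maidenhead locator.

BC77mr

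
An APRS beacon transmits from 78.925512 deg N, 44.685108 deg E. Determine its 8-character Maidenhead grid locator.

LQ28iw22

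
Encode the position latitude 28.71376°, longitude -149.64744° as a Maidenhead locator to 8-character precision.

BL58er21

Shift to the Maidenhead origin (180°W, 90°S): lon 30.35256, lat 118.71376.
Field: lon ⌊30.35256/20⌋ = 1 → B; lat ⌊118.71376/10⌋ = 11 → L.
Square: lon ⌊10.35256/2⌋ = 5; lat ⌊8.71376/1⌋ = 8.
Subsquare: lon ⌊0.35256/0.0833333⌋ = 4 → e; lat ⌊0.71376/0.0416667⌋ = 17 → r.
Extended square: lon ⌊0.01923/0.00833333⌋ = 2; lat ⌊0.00543/0.00416667⌋ = 1.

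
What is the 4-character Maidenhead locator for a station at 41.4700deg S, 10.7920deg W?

IE48

Offset from 180°W / 90°S: lon 169.21°, lat 48.53°.
Field (20°×10°, letters A–R): lon ⌊169.21/20⌋ = 8 → I; lat ⌊48.53/10⌋ = 4 → E.
Square (2°×1°, digits 0–9): lon ⌊9.21/2⌋ = 4; lat ⌊8.53/1⌋ = 8.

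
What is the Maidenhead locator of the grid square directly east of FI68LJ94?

Longitude extended square 9; +1 → 10, wraps to 0, carry into subsquare.
Longitude subsquare l = 11; +1 → 12 = m.
The latitude characters are unchanged.

FI68mj04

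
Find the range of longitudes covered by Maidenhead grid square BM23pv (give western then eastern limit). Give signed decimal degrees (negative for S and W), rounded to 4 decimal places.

-154.7500, -154.6667

Field B=1, M=12: +1·20° lon, +12·10° lat → SW at lon -160°, lat 30°.
Square 2, 3: +2·2° lon, +3·1° lat → SW at lon -156°, lat 33°.
Subsquare p=15, v=21: +15·0.0833333° lon, +21·0.0416667° lat → SW at lon -154.75°, lat 33.875°.
Cell spans 0.0833333° lon × 0.0416667° lat.
west -154.7500, east -154.6667.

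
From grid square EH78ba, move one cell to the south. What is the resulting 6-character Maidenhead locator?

EH77bx

Latitude subsquare a = 0; −1 → -1, wraps to 23 = x, carry into square.
Latitude square 8; −1 → 7.
The longitude characters are unchanged.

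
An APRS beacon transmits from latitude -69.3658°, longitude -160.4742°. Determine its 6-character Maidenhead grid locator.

AC90sp

Shift to the Maidenhead origin (180°W, 90°S): lon 19.5258, lat 20.6342.
Field: lon ⌊19.5258/20⌋ = 0 → A; lat ⌊20.6342/10⌋ = 2 → C.
Square: lon ⌊19.5258/2⌋ = 9; lat ⌊0.6342/1⌋ = 0.
Subsquare: lon ⌊1.5258/0.0833333⌋ = 18 → s; lat ⌊0.6342/0.0416667⌋ = 15 → p.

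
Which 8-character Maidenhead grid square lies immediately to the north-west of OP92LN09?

Longitude extended square 0; −1 → -1, wraps to 9, carry into subsquare.
Longitude subsquare l = 11; −1 → 10 = k.
Latitude extended square 9; +1 → 10, wraps to 0, carry into subsquare.
Latitude subsquare n = 13; +1 → 14 = o.

OP92ko90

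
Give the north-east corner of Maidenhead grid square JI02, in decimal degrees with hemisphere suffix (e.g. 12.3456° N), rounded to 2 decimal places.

7.00° S, 2.00° E

Field J=9, I=8: +9·20° lon, +8·10° lat → SW at lon 0°, lat -10°.
Square 0, 2: +0·2° lon, +2·1° lat → SW at lon 0°, lat -8°.
Cell spans 2° lon × 1° lat. NE corner is SW corner plus one full cell.
latitude 7.00° S, longitude 2.00° E.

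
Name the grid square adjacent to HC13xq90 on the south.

Latitude extended square 0; −1 → -1, wraps to 9, carry into subsquare.
Latitude subsquare q = 16; −1 → 15 = p.
The longitude characters are unchanged.

HC13xp99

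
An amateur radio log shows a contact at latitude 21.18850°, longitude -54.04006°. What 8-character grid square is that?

Offset from 180°W / 90°S: lon 125.95994°, lat 111.18850°.
Field: 125.95994/20 → 6 → G, 111.18850/10 → 11 → L; chars GL.
Square: 5.95994/2 → 2, 1.18850/1 → 1; chars 21.
Subsquare: 1.95994/0.0833333 → 23 → x, 0.18850/0.0416667 → 4 → e; chars xe.
Extended square: 0.04327/0.00833333 → 5, 0.02183/0.00416667 → 5; chars 55.

GL21xe55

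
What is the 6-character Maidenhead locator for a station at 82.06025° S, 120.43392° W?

CA97sw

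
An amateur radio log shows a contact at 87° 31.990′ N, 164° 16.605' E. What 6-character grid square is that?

RR27dm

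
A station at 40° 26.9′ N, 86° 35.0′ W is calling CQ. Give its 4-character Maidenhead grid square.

Add 180° to longitude and 90° to latitude: 93.42, 130.45.
Field (20°×10°, letters A–R): lon ⌊93.42/20⌋ = 4 → E; lat ⌊130.45/10⌋ = 13 → N.
Square (2°×1°, digits 0–9): lon ⌊13.42/2⌋ = 6; lat ⌊0.45/1⌋ = 0.

EN60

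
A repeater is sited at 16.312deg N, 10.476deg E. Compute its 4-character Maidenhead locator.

Shift to the Maidenhead origin (180°W, 90°S): lon 190.48, lat 106.31.
Field: 190.48/20 → 9 → J, 106.31/10 → 10 → K; chars JK.
Square: 10.48/2 → 5, 6.31/1 → 6; chars 56.

JK56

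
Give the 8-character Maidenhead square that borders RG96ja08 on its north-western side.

RG96ia99

Longitude extended square 0; −1 → -1, wraps to 9, carry into subsquare.
Longitude subsquare j = 9; −1 → 8 = i.
Latitude extended square 8; +1 → 9.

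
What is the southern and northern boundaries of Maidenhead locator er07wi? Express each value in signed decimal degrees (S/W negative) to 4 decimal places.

87.3333, 87.3750

Field E=4, R=17: +4·20° lon, +17·10° lat → SW at lon -100°, lat 80°.
Square 0, 7: +0·2° lon, +7·1° lat → SW at lon -100°, lat 87°.
Subsquare w=22, i=8: +22·0.0833333° lon, +8·0.0416667° lat → SW at lon -98.1667°, lat 87.3333°.
Cell spans 0.0833333° lon × 0.0416667° lat.
south 87.3333, north 87.3750.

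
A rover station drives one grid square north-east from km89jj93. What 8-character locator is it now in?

KM89kj04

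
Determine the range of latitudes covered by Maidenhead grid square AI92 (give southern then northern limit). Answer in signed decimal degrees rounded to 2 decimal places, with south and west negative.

Field A=0, I=8: +0·20° lon, +8·10° lat → SW at lon -180°, lat -10°.
Square 9, 2: +9·2° lon, +2·1° lat → SW at lon -162°, lat -8°.
Cell spans 2° lon × 1° lat.
south -8.00, north -7.00.

-8.00, -7.00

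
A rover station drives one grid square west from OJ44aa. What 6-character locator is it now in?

OJ34xa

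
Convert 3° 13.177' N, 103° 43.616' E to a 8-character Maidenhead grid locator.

OJ13uf72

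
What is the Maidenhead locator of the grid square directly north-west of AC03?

RC94

Longitude square 0; −1 → -1, wraps to 9, carry into field.
Longitude field A = 0; −1 → -1, wraps to 17 = R, wrapping around the antimeridian.
Latitude square 3; +1 → 4.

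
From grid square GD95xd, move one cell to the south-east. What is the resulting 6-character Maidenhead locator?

Longitude subsquare x = 23; +1 → 24, wraps to 0 = a, carry into square.
Longitude square 9; +1 → 10, wraps to 0, carry into field.
Longitude field G = 6; +1 → 7 = H.
Latitude subsquare d = 3; −1 → 2 = c.

HD05ac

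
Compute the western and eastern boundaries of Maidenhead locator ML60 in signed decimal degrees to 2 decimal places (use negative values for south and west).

Field M=12, L=11: +12·20° lon, +11·10° lat → SW at lon 60°, lat 20°.
Square 6, 0: +6·2° lon, +0·1° lat → SW at lon 72°, lat 20°.
Cell spans 2° lon × 1° lat.
west 72.00, east 74.00.

72.00, 74.00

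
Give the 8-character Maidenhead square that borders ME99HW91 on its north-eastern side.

Longitude extended square 9; +1 → 10, wraps to 0, carry into subsquare.
Longitude subsquare h = 7; +1 → 8 = i.
Latitude extended square 1; +1 → 2.

ME99iw02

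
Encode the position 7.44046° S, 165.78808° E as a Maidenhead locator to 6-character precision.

RI22vn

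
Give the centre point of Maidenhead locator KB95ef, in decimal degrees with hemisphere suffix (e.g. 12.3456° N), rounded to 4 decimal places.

Field K=10, B=1: +10·20° lon, +1·10° lat → SW at lon 20°, lat -80°.
Square 9, 5: +9·2° lon, +5·1° lat → SW at lon 38°, lat -75°.
Subsquare e=4, f=5: +4·0.0833333° lon, +5·0.0416667° lat → SW at lon 38.3333°, lat -74.7917°.
Cell spans 0.0833333° lon × 0.0416667° lat. Centre is SW corner plus half of each.
latitude 74.7708° S, longitude 38.3750° E.

74.7708° S, 38.3750° E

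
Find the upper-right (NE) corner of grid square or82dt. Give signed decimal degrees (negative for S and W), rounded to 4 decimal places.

82.8333, 116.3333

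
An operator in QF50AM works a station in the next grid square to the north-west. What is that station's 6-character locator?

Longitude subsquare a = 0; −1 → -1, wraps to 23 = x, carry into square.
Longitude square 5; −1 → 4.
Latitude subsquare m = 12; +1 → 13 = n.

QF40xn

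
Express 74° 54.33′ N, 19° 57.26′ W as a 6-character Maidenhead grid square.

Add 180° to longitude and 90° to latitude: 160.0457, 164.9055.
Field: 160.0457/20 → 8 → I, 164.9055/10 → 16 → Q; chars IQ.
Square: 0.0457/2 → 0, 4.9055/1 → 4; chars 04.
Subsquare: 0.0457/0.0833333 → 0 → a, 0.9055/0.0416667 → 21 → v; chars av.

IQ04av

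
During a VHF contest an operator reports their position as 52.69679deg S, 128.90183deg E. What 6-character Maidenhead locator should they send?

PD47kh

Shift to the Maidenhead origin (180°W, 90°S): lon 308.9018, lat 37.3032.
Field: lon ⌊308.9018/20⌋ = 15 → P; lat ⌊37.3032/10⌋ = 3 → D.
Square: lon ⌊8.9018/2⌋ = 4; lat ⌊7.3032/1⌋ = 7.
Subsquare: lon ⌊0.9018/0.0833333⌋ = 10 → k; lat ⌊0.3032/0.0416667⌋ = 7 → h.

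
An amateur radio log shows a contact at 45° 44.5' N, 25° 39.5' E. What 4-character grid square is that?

KN25

Add 180° to longitude and 90° to latitude: 205.66, 135.74.
Field: lon ⌊205.66/20⌋ = 10 → K; lat ⌊135.74/10⌋ = 13 → N.
Square: lon ⌊5.66/2⌋ = 2; lat ⌊5.74/1⌋ = 5.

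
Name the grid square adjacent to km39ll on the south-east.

Longitude subsquare l = 11; +1 → 12 = m.
Latitude subsquare l = 11; −1 → 10 = k.

KM39mk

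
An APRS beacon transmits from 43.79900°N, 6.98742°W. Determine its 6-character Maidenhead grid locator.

Offset from 180°W / 90°S: lon 173.0126°, lat 133.7990°.
Field: 173.0126/20 → 8 → I, 133.7990/10 → 13 → N; chars IN.
Square: 13.0126/2 → 6, 3.7990/1 → 3; chars 63.
Subsquare: 1.0126/0.0833333 → 12 → m, 0.7990/0.0416667 → 19 → t; chars mt.

IN63mt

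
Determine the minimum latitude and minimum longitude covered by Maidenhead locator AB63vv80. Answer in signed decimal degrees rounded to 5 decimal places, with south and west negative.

-76.12500, -166.18333

Field A=0, B=1: +0·20° lon, +1·10° lat → SW at lon -180°, lat -80°.
Square 6, 3: +6·2° lon, +3·1° lat → SW at lon -168°, lat -77°.
Subsquare v=21, v=21: +21·0.0833333° lon, +21·0.0416667° lat → SW at lon -166.25°, lat -76.125°.
Extended square 8, 0: +8·0.00833333° lon, +0·0.00416667° lat → SW at lon -166.183°, lat -76.125°.
latitude -76.12500, longitude -166.18333.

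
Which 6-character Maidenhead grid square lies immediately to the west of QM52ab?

QM42xb

Longitude subsquare a = 0; −1 → -1, wraps to 23 = x, carry into square.
Longitude square 5; −1 → 4.
The latitude characters are unchanged.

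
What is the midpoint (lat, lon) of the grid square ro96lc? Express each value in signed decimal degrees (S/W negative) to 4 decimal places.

56.1042, 178.9583

Field R=17, O=14: +17·20° lon, +14·10° lat → SW at lon 160°, lat 50°.
Square 9, 6: +9·2° lon, +6·1° lat → SW at lon 178°, lat 56°.
Subsquare l=11, c=2: +11·0.0833333° lon, +2·0.0416667° lat → SW at lon 178.917°, lat 56.0833°.
Cell spans 0.0833333° lon × 0.0416667° lat. Centre is SW corner plus half of each.
latitude 56.1042, longitude 178.9583.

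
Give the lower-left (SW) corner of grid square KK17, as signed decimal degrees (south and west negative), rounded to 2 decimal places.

17.00, 22.00

Field K=10, K=10: +10·20° lon, +10·10° lat → SW at lon 20°, lat 10°.
Square 1, 7: +1·2° lon, +7·1° lat → SW at lon 22°, lat 17°.
latitude 17.00, longitude 22.00.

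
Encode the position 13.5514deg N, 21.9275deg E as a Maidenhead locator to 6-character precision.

KK03xn

Shift to the Maidenhead origin (180°W, 90°S): lon 201.9275, lat 103.5514.
Field (20°×10°, letters A–R): 201.9275/20 → 10 → K, 103.5514/10 → 10 → K; chars KK.
Square (2°×1°, digits 0–9): 1.9275/2 → 0, 3.5514/1 → 3; chars 03.
Subsquare (5′×2.5′, letters a–x): 1.9275/0.0833333 → 23 → x, 0.5514/0.0416667 → 13 → n; chars xn.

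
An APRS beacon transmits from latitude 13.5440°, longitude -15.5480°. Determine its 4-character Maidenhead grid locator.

IK23

Add 180° to longitude and 90° to latitude: 164.45, 103.54.
Field: 164.45/20 → 8 → I, 103.54/10 → 10 → K; chars IK.
Square: 4.45/2 → 2, 3.54/1 → 3; chars 23.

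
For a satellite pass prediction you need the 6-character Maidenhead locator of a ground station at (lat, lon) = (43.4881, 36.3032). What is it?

KN83dl

Add 180° to longitude and 90° to latitude: 216.3032, 133.4881.
Field: 216.3032/20 → 10 → K, 133.4881/10 → 13 → N; chars KN.
Square: 16.3032/2 → 8, 3.4881/1 → 3; chars 83.
Subsquare: 0.3032/0.0833333 → 3 → d, 0.4881/0.0416667 → 11 → l; chars dl.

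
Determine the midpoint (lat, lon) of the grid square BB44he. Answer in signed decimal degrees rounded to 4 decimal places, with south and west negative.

-75.8125, -151.3750

Field B=1, B=1: +1·20° lon, +1·10° lat → SW at lon -160°, lat -80°.
Square 4, 4: +4·2° lon, +4·1° lat → SW at lon -152°, lat -76°.
Subsquare h=7, e=4: +7·0.0833333° lon, +4·0.0416667° lat → SW at lon -151.417°, lat -75.8333°.
Cell spans 0.0833333° lon × 0.0416667° lat. Centre is SW corner plus half of each.
latitude -75.8125, longitude -151.3750.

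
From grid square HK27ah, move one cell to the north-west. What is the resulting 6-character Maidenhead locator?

Longitude subsquare a = 0; −1 → -1, wraps to 23 = x, carry into square.
Longitude square 2; −1 → 1.
Latitude subsquare h = 7; +1 → 8 = i.

HK17xi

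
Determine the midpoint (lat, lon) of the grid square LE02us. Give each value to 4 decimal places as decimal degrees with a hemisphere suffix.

Field L=11, E=4: +11·20° lon, +4·10° lat → SW at lon 40°, lat -50°.
Square 0, 2: +0·2° lon, +2·1° lat → SW at lon 40°, lat -48°.
Subsquare u=20, s=18: +20·0.0833333° lon, +18·0.0416667° lat → SW at lon 41.6667°, lat -47.25°.
Cell spans 0.0833333° lon × 0.0416667° lat. Centre is SW corner plus half of each.
latitude 47.2292° S, longitude 41.7083° E.

47.2292° S, 41.7083° E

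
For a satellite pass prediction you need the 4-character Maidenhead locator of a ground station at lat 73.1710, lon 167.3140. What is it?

RQ33

Offset from 180°W / 90°S: lon 347.31°, lat 163.17°.
Field: 347.31/20 → 17 → R, 163.17/10 → 16 → Q; chars RQ.
Square: 7.31/2 → 3, 3.17/1 → 3; chars 33.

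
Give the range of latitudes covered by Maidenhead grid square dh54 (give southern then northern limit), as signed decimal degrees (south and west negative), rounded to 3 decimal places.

-16.000, -15.000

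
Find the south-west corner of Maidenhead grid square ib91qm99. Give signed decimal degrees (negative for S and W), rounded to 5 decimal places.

Field I=8, B=1: +8·20° lon, +1·10° lat → SW at lon -20°, lat -80°.
Square 9, 1: +9·2° lon, +1·1° lat → SW at lon -2°, lat -79°.
Subsquare q=16, m=12: +16·0.0833333° lon, +12·0.0416667° lat → SW at lon -0.666667°, lat -78.5°.
Extended square 9, 9: +9·0.00833333° lon, +9·0.00416667° lat → SW at lon -0.591667°, lat -78.4625°.
latitude -78.46250, longitude -0.59167.

-78.46250, -0.59167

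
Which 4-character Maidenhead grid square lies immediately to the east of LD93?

MD03

Longitude square 9; +1 → 10, wraps to 0, carry into field.
Longitude field L = 11; +1 → 12 = M.
The latitude characters are unchanged.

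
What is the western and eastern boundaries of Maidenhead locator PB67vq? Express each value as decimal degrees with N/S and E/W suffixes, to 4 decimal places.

Field P=15, B=1: +15·20° lon, +1·10° lat → SW at lon 120°, lat -80°.
Square 6, 7: +6·2° lon, +7·1° lat → SW at lon 132°, lat -73°.
Subsquare v=21, q=16: +21·0.0833333° lon, +16·0.0416667° lat → SW at lon 133.75°, lat -72.3333°.
Cell spans 0.0833333° lon × 0.0416667° lat.
west 133.7500° E, east 133.8333° E.

133.7500° E, 133.8333° E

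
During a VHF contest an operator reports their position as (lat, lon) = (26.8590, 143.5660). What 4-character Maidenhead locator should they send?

Offset from 180°W / 90°S: lon 323.57°, lat 116.86°.
Field: 323.57/20 → 16 → Q, 116.86/10 → 11 → L; chars QL.
Square: 3.57/2 → 1, 6.86/1 → 6; chars 16.

QL16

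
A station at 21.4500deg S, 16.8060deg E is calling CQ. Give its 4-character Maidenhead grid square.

JG88

Offset from 180°W / 90°S: lon 196.81°, lat 68.55°.
Field (20°×10°, letters A–R): lon ⌊196.81/20⌋ = 9 → J; lat ⌊68.55/10⌋ = 6 → G.
Square (2°×1°, digits 0–9): lon ⌊16.81/2⌋ = 8; lat ⌊8.55/1⌋ = 8.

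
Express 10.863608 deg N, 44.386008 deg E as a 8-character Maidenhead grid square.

Add 180° to longitude and 90° to latitude: 224.38601, 100.86361.
Field: 224.38601/20 → 11 → L, 100.86361/10 → 10 → K; chars LK.
Square: 4.38601/2 → 2, 0.86361/1 → 0; chars 20.
Subsquare: 0.38601/0.0833333 → 4 → e, 0.86361/0.0416667 → 20 → u; chars eu.
Extended square: 0.05267/0.00833333 → 6, 0.03027/0.00416667 → 7; chars 67.

LK20eu67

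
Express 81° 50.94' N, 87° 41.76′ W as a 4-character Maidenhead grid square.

ER61

Offset from 180°W / 90°S: lon 92.30°, lat 171.85°.
Field: lon ⌊92.30/20⌋ = 4 → E; lat ⌊171.85/10⌋ = 17 → R.
Square: lon ⌊12.30/2⌋ = 6; lat ⌊1.85/1⌋ = 1.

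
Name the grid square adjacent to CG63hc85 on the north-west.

Longitude extended square 8; −1 → 7.
Latitude extended square 5; +1 → 6.

CG63hc76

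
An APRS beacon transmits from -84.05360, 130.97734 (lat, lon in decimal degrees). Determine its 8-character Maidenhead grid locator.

PA55lw77

Shift to the Maidenhead origin (180°W, 90°S): lon 310.97734, lat 5.94640.
Field: 310.97734/20 → 15 → P, 5.94640/10 → 0 → A; chars PA.
Square: 10.97734/2 → 5, 5.94640/1 → 5; chars 55.
Subsquare: 0.97734/0.0833333 → 11 → l, 0.94640/0.0416667 → 22 → w; chars lw.
Extended square: 0.06067/0.00833333 → 7, 0.02973/0.00416667 → 7; chars 77.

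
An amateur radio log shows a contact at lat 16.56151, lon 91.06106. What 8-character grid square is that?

NK56mn74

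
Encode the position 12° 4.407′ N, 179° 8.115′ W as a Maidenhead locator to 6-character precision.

AK02kb

Add 180° to longitude and 90° to latitude: 0.8647, 102.0734.
Field: lon ⌊0.8647/20⌋ = 0 → A; lat ⌊102.0734/10⌋ = 10 → K.
Square: lon ⌊0.8647/2⌋ = 0; lat ⌊2.0734/1⌋ = 2.
Subsquare: lon ⌊0.8647/0.0833333⌋ = 10 → k; lat ⌊0.0734/0.0416667⌋ = 1 → b.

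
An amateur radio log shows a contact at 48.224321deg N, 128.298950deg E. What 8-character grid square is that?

PN48df53

Shift to the Maidenhead origin (180°W, 90°S): lon 308.29895, lat 138.22432.
Field: lon ⌊308.29895/20⌋ = 15 → P; lat ⌊138.22432/10⌋ = 13 → N.
Square: lon ⌊8.29895/2⌋ = 4; lat ⌊8.22432/1⌋ = 8.
Subsquare: lon ⌊0.29895/0.0833333⌋ = 3 → d; lat ⌊0.22432/0.0416667⌋ = 5 → f.
Extended square: lon ⌊0.04895/0.00833333⌋ = 5; lat ⌊0.01599/0.00416667⌋ = 3.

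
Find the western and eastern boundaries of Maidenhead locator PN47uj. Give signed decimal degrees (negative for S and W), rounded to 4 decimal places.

Field P=15, N=13: +15·20° lon, +13·10° lat → SW at lon 120°, lat 40°.
Square 4, 7: +4·2° lon, +7·1° lat → SW at lon 128°, lat 47°.
Subsquare u=20, j=9: +20·0.0833333° lon, +9·0.0416667° lat → SW at lon 129.667°, lat 47.375°.
Cell spans 0.0833333° lon × 0.0416667° lat.
west 129.6667, east 129.7500.

129.6667, 129.7500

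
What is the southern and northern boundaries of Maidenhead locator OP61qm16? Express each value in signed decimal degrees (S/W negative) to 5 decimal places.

Field O=14, P=15: +14·20° lon, +15·10° lat → SW at lon 100°, lat 60°.
Square 6, 1: +6·2° lon, +1·1° lat → SW at lon 112°, lat 61°.
Subsquare q=16, m=12: +16·0.0833333° lon, +12·0.0416667° lat → SW at lon 113.333°, lat 61.5°.
Extended square 1, 6: +1·0.00833333° lon, +6·0.00416667° lat → SW at lon 113.342°, lat 61.525°.
Cell spans 0.00833333° lon × 0.00416667° lat.
south 61.52500, north 61.52917.

61.52500, 61.52917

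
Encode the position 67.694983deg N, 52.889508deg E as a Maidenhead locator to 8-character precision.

LP67kq66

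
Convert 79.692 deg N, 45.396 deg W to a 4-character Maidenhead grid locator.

GQ79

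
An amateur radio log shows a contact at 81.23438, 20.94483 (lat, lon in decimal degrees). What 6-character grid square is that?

Offset from 180°W / 90°S: lon 200.9448°, lat 171.2344°.
Field (20°×10°, letters A–R): lon ⌊200.9448/20⌋ = 10 → K; lat ⌊171.2344/10⌋ = 17 → R.
Square (2°×1°, digits 0–9): lon ⌊0.9448/2⌋ = 0; lat ⌊1.2344/1⌋ = 1.
Subsquare (5′×2.5′, letters a–x): lon ⌊0.9448/0.0833333⌋ = 11 → l; lat ⌊0.2344/0.0416667⌋ = 5 → f.

KR01lf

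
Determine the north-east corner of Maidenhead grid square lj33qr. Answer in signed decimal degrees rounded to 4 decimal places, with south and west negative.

Field L=11, J=9: +11·20° lon, +9·10° lat → SW at lon 40°, lat 0°.
Square 3, 3: +3·2° lon, +3·1° lat → SW at lon 46°, lat 3°.
Subsquare q=16, r=17: +16·0.0833333° lon, +17·0.0416667° lat → SW at lon 47.3333°, lat 3.70833°.
Cell spans 0.0833333° lon × 0.0416667° lat. NE corner is SW corner plus one full cell.
latitude 3.7500, longitude 47.4167.

3.7500, 47.4167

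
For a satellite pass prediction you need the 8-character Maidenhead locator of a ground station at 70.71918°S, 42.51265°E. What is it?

LB19gg17

Offset from 180°W / 90°S: lon 222.51265°, lat 19.28082°.
Field: lon ⌊222.51265/20⌋ = 11 → L; lat ⌊19.28082/10⌋ = 1 → B.
Square: lon ⌊2.51265/2⌋ = 1; lat ⌊9.28082/1⌋ = 9.
Subsquare: lon ⌊0.51265/0.0833333⌋ = 6 → g; lat ⌊0.28082/0.0416667⌋ = 6 → g.
Extended square: lon ⌊0.01265/0.00833333⌋ = 1; lat ⌊0.03082/0.00416667⌋ = 7.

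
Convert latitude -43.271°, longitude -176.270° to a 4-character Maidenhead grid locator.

AE16

Offset from 180°W / 90°S: lon 3.73°, lat 46.73°.
Field: 3.73/20 → 0 → A, 46.73/10 → 4 → E; chars AE.
Square: 3.73/2 → 1, 6.73/1 → 6; chars 16.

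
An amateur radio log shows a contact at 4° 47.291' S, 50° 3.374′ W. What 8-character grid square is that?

GI45xf30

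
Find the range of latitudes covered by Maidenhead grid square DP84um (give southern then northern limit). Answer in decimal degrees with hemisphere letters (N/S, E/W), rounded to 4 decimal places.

64.5000° N, 64.5417° N

Field D=3, P=15: +3·20° lon, +15·10° lat → SW at lon -120°, lat 60°.
Square 8, 4: +8·2° lon, +4·1° lat → SW at lon -104°, lat 64°.
Subsquare u=20, m=12: +20·0.0833333° lon, +12·0.0416667° lat → SW at lon -102.333°, lat 64.5°.
Cell spans 0.0833333° lon × 0.0416667° lat.
south 64.5000° N, north 64.5417° N.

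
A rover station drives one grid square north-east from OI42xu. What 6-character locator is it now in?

Longitude subsquare x = 23; +1 → 24, wraps to 0 = a, carry into square.
Longitude square 4; +1 → 5.
Latitude subsquare u = 20; +1 → 21 = v.

OI52av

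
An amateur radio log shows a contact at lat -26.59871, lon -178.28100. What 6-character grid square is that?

AG03uj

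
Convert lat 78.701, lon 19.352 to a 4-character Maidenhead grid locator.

JQ98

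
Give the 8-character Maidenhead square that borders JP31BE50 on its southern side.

JP31bd59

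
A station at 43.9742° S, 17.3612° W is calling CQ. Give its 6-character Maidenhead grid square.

IE16ha

Add 180° to longitude and 90° to latitude: 162.6388, 46.0258.
Field: 162.6388/20 → 8 → I, 46.0258/10 → 4 → E; chars IE.
Square: 2.6388/2 → 1, 6.0258/1 → 6; chars 16.
Subsquare: 0.6388/0.0833333 → 7 → h, 0.0258/0.0416667 → 0 → a; chars ha.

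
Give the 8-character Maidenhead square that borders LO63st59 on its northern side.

Latitude extended square 9; +1 → 10, wraps to 0, carry into subsquare.
Latitude subsquare t = 19; +1 → 20 = u.
The longitude characters are unchanged.

LO63su50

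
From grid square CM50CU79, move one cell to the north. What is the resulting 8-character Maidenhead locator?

Latitude extended square 9; +1 → 10, wraps to 0, carry into subsquare.
Latitude subsquare u = 20; +1 → 21 = v.
The longitude characters are unchanged.

CM50cv70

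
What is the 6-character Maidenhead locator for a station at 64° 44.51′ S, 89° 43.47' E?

NC45ug

Add 180° to longitude and 90° to latitude: 269.7245, 25.2582.
Field: lon ⌊269.7245/20⌋ = 13 → N; lat ⌊25.2582/10⌋ = 2 → C.
Square: lon ⌊9.7245/2⌋ = 4; lat ⌊5.2582/1⌋ = 5.
Subsquare: lon ⌊1.7245/0.0833333⌋ = 20 → u; lat ⌊0.2582/0.0416667⌋ = 6 → g.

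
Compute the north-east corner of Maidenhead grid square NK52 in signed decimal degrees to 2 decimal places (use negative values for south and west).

13.00, 92.00

Field N=13, K=10: +13·20° lon, +10·10° lat → SW at lon 80°, lat 10°.
Square 5, 2: +5·2° lon, +2·1° lat → SW at lon 90°, lat 12°.
Cell spans 2° lon × 1° lat. NE corner is SW corner plus one full cell.
latitude 13.00, longitude 92.00.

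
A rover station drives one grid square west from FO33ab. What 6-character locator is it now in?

FO23xb

Longitude subsquare a = 0; −1 → -1, wraps to 23 = x, carry into square.
Longitude square 3; −1 → 2.
The latitude characters are unchanged.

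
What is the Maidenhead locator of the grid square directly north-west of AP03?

RP94

Longitude square 0; −1 → -1, wraps to 9, carry into field.
Longitude field A = 0; −1 → -1, wraps to 17 = R, wrapping around the antimeridian.
Latitude square 3; +1 → 4.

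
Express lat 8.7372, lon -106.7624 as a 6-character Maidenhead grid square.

DJ68or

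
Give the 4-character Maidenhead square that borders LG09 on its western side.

KG99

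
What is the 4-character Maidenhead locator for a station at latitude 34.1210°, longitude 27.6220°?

Shift to the Maidenhead origin (180°W, 90°S): lon 207.62, lat 124.12.
Field: 207.62/20 → 10 → K, 124.12/10 → 12 → M; chars KM.
Square: 7.62/2 → 3, 4.12/1 → 4; chars 34.

KM34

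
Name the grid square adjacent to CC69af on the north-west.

Longitude subsquare a = 0; −1 → -1, wraps to 23 = x, carry into square.
Longitude square 6; −1 → 5.
Latitude subsquare f = 5; +1 → 6 = g.

CC59xg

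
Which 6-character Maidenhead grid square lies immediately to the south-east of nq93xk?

OQ03aj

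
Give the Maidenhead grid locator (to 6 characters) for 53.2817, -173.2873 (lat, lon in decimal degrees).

AO33ig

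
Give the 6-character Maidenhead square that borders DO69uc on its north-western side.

DO69td

Longitude subsquare u = 20; −1 → 19 = t.
Latitude subsquare c = 2; +1 → 3 = d.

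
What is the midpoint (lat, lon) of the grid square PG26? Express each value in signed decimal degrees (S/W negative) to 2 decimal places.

-23.50, 125.00

Field P=15, G=6: +15·20° lon, +6·10° lat → SW at lon 120°, lat -30°.
Square 2, 6: +2·2° lon, +6·1° lat → SW at lon 124°, lat -24°.
Cell spans 2° lon × 1° lat. Centre is SW corner plus half of each.
latitude -23.50, longitude 125.00.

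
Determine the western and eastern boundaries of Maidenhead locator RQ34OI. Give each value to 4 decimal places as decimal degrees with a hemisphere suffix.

Field R=17, Q=16: +17·20° lon, +16·10° lat → SW at lon 160°, lat 70°.
Square 3, 4: +3·2° lon, +4·1° lat → SW at lon 166°, lat 74°.
Subsquare o=14, i=8: +14·0.0833333° lon, +8·0.0416667° lat → SW at lon 167.167°, lat 74.3333°.
Cell spans 0.0833333° lon × 0.0416667° lat.
west 167.1667° E, east 167.2500° E.

167.1667° E, 167.2500° E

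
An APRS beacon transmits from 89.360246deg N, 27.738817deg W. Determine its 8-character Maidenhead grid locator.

Offset from 180°W / 90°S: lon 152.26118°, lat 179.36025°.
Field (20°×10°, letters A–R): 152.26118/20 → 7 → H, 179.36025/10 → 17 → R; chars HR.
Square (2°×1°, digits 0–9): 12.26118/2 → 6, 9.36025/1 → 9; chars 69.
Subsquare (5′×2.5′, letters a–x): 0.26118/0.0833333 → 3 → d, 0.36025/0.0416667 → 8 → i; chars di.
Extended square (30″×15″, digits 0–9): 0.01118/0.00833333 → 1, 0.02691/0.00416667 → 6; chars 16.

HR69di16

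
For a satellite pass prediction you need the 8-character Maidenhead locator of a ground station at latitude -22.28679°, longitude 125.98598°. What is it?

PG27xr81

Shift to the Maidenhead origin (180°W, 90°S): lon 305.98598, lat 67.71321.
Field: 305.98598/20 → 15 → P, 67.71321/10 → 6 → G; chars PG.
Square: 5.98598/2 → 2, 7.71321/1 → 7; chars 27.
Subsquare: 1.98598/0.0833333 → 23 → x, 0.71321/0.0416667 → 17 → r; chars xr.
Extended square: 0.06931/0.00833333 → 8, 0.00488/0.00416667 → 1; chars 81.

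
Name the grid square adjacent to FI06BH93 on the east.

Longitude extended square 9; +1 → 10, wraps to 0, carry into subsquare.
Longitude subsquare b = 1; +1 → 2 = c.
The latitude characters are unchanged.

FI06ch03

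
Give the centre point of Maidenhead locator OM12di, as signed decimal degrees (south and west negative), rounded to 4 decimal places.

Field O=14, M=12: +14·20° lon, +12·10° lat → SW at lon 100°, lat 30°.
Square 1, 2: +1·2° lon, +2·1° lat → SW at lon 102°, lat 32°.
Subsquare d=3, i=8: +3·0.0833333° lon, +8·0.0416667° lat → SW at lon 102.25°, lat 32.3333°.
Cell spans 0.0833333° lon × 0.0416667° lat. Centre is SW corner plus half of each.
latitude 32.3542, longitude 102.2917.

32.3542, 102.2917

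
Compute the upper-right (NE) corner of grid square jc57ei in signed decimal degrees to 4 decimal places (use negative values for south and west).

-62.6250, 10.4167

Field J=9, C=2: +9·20° lon, +2·10° lat → SW at lon 0°, lat -70°.
Square 5, 7: +5·2° lon, +7·1° lat → SW at lon 10°, lat -63°.
Subsquare e=4, i=8: +4·0.0833333° lon, +8·0.0416667° lat → SW at lon 10.3333°, lat -62.6667°.
Cell spans 0.0833333° lon × 0.0416667° lat. NE corner is SW corner plus one full cell.
latitude -62.6250, longitude 10.4167.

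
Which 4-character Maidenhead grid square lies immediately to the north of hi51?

HI52

Latitude square 1; +1 → 2.
The longitude characters are unchanged.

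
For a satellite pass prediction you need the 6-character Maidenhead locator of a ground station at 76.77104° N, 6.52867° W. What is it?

IQ66rs

Offset from 180°W / 90°S: lon 173.4713°, lat 166.7710°.
Field: 173.4713/20 → 8 → I, 166.7710/10 → 16 → Q; chars IQ.
Square: 13.4713/2 → 6, 6.7710/1 → 6; chars 66.
Subsquare: 1.4713/0.0833333 → 17 → r, 0.7710/0.0416667 → 18 → s; chars rs.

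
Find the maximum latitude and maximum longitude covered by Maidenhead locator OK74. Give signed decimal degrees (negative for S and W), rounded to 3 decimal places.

Field O=14, K=10: +14·20° lon, +10·10° lat → SW at lon 100°, lat 10°.
Square 7, 4: +7·2° lon, +4·1° lat → SW at lon 114°, lat 14°.
Cell spans 2° lon × 1° lat. NE corner is SW corner plus one full cell.
latitude 15.000, longitude 116.000.

15.000, 116.000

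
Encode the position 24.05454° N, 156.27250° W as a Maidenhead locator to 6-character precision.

Add 180° to longitude and 90° to latitude: 23.7275, 114.0545.
Field (20°×10°, letters A–R): 23.7275/20 → 1 → B, 114.0545/10 → 11 → L; chars BL.
Square (2°×1°, digits 0–9): 3.7275/2 → 1, 4.0545/1 → 4; chars 14.
Subsquare (5′×2.5′, letters a–x): 1.7275/0.0833333 → 20 → u, 0.0545/0.0416667 → 1 → b; chars ub.

BL14ub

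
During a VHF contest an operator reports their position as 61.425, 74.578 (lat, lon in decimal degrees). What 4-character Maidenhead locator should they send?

MP71

Add 180° to longitude and 90° to latitude: 254.58, 151.43.
Field: lon ⌊254.58/20⌋ = 12 → M; lat ⌊151.43/10⌋ = 15 → P.
Square: lon ⌊14.58/2⌋ = 7; lat ⌊1.43/1⌋ = 1.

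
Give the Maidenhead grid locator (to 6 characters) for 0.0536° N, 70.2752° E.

MJ50db

Offset from 180°W / 90°S: lon 250.2752°, lat 90.0536°.
Field: 250.2752/20 → 12 → M, 90.0536/10 → 9 → J; chars MJ.
Square: 10.2752/2 → 5, 0.0536/1 → 0; chars 50.
Subsquare: 0.2752/0.0833333 → 3 → d, 0.0536/0.0416667 → 1 → b; chars db.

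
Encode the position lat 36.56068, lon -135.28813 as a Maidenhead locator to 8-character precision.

Shift to the Maidenhead origin (180°W, 90°S): lon 44.71187, lat 126.56068.
Field: lon ⌊44.71187/20⌋ = 2 → C; lat ⌊126.56068/10⌋ = 12 → M.
Square: lon ⌊4.71187/2⌋ = 2; lat ⌊6.56068/1⌋ = 6.
Subsquare: lon ⌊0.71187/0.0833333⌋ = 8 → i; lat ⌊0.56068/0.0416667⌋ = 13 → n.
Extended square: lon ⌊0.04520/0.00833333⌋ = 5; lat ⌊0.01901/0.00416667⌋ = 4.

CM26in54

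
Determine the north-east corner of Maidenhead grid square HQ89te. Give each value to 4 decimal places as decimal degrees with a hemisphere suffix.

Field H=7, Q=16: +7·20° lon, +16·10° lat → SW at lon -40°, lat 70°.
Square 8, 9: +8·2° lon, +9·1° lat → SW at lon -24°, lat 79°.
Subsquare t=19, e=4: +19·0.0833333° lon, +4·0.0416667° lat → SW at lon -22.4167°, lat 79.1667°.
Cell spans 0.0833333° lon × 0.0416667° lat. NE corner is SW corner plus one full cell.
latitude 79.2083° N, longitude 22.3333° W.

79.2083° N, 22.3333° W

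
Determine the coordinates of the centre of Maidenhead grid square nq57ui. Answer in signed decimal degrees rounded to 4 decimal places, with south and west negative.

77.3542, 91.7083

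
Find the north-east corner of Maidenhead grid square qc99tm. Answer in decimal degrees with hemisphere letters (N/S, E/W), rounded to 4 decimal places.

60.4583° S, 159.6667° E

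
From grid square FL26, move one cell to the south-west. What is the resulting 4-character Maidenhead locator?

Longitude square 2; −1 → 1.
Latitude square 6; −1 → 5.

FL15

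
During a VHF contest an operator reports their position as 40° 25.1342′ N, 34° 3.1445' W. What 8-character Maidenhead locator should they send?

Offset from 180°W / 90°S: lon 145.94759°, lat 130.41890°.
Field: lon ⌊145.94759/20⌋ = 7 → H; lat ⌊130.41890/10⌋ = 13 → N.
Square: lon ⌊5.94759/2⌋ = 2; lat ⌊0.41890/1⌋ = 0.
Subsquare: lon ⌊1.94759/0.0833333⌋ = 23 → x; lat ⌊0.41890/0.0416667⌋ = 10 → k.
Extended square: lon ⌊0.03092/0.00833333⌋ = 3; lat ⌊0.00224/0.00416667⌋ = 0.

HN20xk30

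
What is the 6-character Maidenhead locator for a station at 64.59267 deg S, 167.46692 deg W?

Shift to the Maidenhead origin (180°W, 90°S): lon 12.5331, lat 25.4073.
Field (20°×10°, letters A–R): lon ⌊12.5331/20⌋ = 0 → A; lat ⌊25.4073/10⌋ = 2 → C.
Square (2°×1°, digits 0–9): lon ⌊12.5331/2⌋ = 6; lat ⌊5.4073/1⌋ = 5.
Subsquare (5′×2.5′, letters a–x): lon ⌊0.5331/0.0833333⌋ = 6 → g; lat ⌊0.4073/0.0416667⌋ = 9 → j.

AC65gj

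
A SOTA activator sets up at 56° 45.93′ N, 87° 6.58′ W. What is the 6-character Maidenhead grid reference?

EO66ks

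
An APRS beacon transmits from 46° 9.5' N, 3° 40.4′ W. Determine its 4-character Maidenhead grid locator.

IN86

Add 180° to longitude and 90° to latitude: 176.33, 136.16.
Field: lon ⌊176.33/20⌋ = 8 → I; lat ⌊136.16/10⌋ = 13 → N.
Square: lon ⌊16.33/2⌋ = 8; lat ⌊6.16/1⌋ = 6.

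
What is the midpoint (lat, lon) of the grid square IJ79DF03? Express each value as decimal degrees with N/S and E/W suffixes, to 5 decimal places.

9.22292° N, 5.74583° W

Field I=8, J=9: +8·20° lon, +9·10° lat → SW at lon -20°, lat 0°.
Square 7, 9: +7·2° lon, +9·1° lat → SW at lon -6°, lat 9°.
Subsquare d=3, f=5: +3·0.0833333° lon, +5·0.0416667° lat → SW at lon -5.75°, lat 9.20833°.
Extended square 0, 3: +0·0.00833333° lon, +3·0.00416667° lat → SW at lon -5.75°, lat 9.22083°.
Cell spans 0.00833333° lon × 0.00416667° lat. Centre is SW corner plus half of each.
latitude 9.22292° N, longitude 5.74583° W.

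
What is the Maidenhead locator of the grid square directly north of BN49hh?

BN49hi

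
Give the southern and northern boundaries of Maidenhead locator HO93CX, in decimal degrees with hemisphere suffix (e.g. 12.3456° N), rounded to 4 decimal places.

53.9583° N, 54.0000° N

Field H=7, O=14: +7·20° lon, +14·10° lat → SW at lon -40°, lat 50°.
Square 9, 3: +9·2° lon, +3·1° lat → SW at lon -22°, lat 53°.
Subsquare c=2, x=23: +2·0.0833333° lon, +23·0.0416667° lat → SW at lon -21.8333°, lat 53.9583°.
Cell spans 0.0833333° lon × 0.0416667° lat.
south 53.9583° N, north 54.0000° N.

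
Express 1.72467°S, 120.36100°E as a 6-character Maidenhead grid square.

PI08eg

Add 180° to longitude and 90° to latitude: 300.3610, 88.2753.
Field: 300.3610/20 → 15 → P, 88.2753/10 → 8 → I; chars PI.
Square: 0.3610/2 → 0, 8.2753/1 → 8; chars 08.
Subsquare: 0.3610/0.0833333 → 4 → e, 0.2753/0.0416667 → 6 → g; chars eg.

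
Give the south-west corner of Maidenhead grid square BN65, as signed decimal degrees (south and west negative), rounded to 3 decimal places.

45.000, -148.000

Field B=1, N=13: +1·20° lon, +13·10° lat → SW at lon -160°, lat 40°.
Square 6, 5: +6·2° lon, +5·1° lat → SW at lon -148°, lat 45°.
latitude 45.000, longitude -148.000.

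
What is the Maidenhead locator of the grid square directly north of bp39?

Latitude square 9; +1 → 10, wraps to 0, carry into field.
Latitude field P = 15; +1 → 16 = Q.
The longitude characters are unchanged.

BQ30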